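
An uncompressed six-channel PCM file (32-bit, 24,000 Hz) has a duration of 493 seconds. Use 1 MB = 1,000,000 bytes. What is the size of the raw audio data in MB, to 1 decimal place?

Bytes = 24,000 samples/s × 493 s × 4 bytes/sample × 6 ch = 283,968,000 bytes.
283,968,000 / 1,000,000 = 284.0 MB.

284.0 MB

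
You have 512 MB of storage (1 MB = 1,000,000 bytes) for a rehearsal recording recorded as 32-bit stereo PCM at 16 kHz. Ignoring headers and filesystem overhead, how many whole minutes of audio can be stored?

66 minutes

Uncompressed byte rate = 16,000 × 4 × 2 = 128,000 bytes/s.
Capacity = 512 × 1,000,000 = 512,000,000 bytes.
512,000,000 / 128,000 ≈ 4000 s → 66 minutes.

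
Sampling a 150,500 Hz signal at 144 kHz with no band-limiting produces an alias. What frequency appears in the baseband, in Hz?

Nyquist = 144,000/2 = 72,000 Hz; 150,500 Hz exceeds it.
Alias = |150,500 − 1×144,000| = |150,500 − 144,000| = 6,500 Hz.

6,500 Hz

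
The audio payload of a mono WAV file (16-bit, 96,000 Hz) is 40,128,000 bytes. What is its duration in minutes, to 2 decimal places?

3.48 minutes

Byte rate = 96,000 × 2 × 1 = 192,000 bytes/s.
Duration = 40,128,000 / 192,000 = 209 s.
209 s / 60 = 3.48 minutes.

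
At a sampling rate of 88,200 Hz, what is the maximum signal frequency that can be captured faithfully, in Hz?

44,100 Hz

Nyquist frequency = sample rate / 2 = 88,200 / 2 = 44,100 Hz.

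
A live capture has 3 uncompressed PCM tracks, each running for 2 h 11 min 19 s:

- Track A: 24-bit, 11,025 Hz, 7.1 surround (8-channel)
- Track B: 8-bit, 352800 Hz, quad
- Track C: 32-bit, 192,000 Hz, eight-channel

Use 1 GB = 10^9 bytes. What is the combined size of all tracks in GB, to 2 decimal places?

2 h 11 min 19 s = 7,879 s.
Track A: 11,025 × 7,879 × 3 × 8 = 2,084,783,400 bytes.
Track B: 352,800 × 7,879 × 1 × 4 = 11,118,844,800 bytes.
Track C: 192,000 × 7,879 × 4 × 8 = 48,408,576,000 bytes.
Total = 61,612,204,200 bytes = 61.61 GB.

61.61 GB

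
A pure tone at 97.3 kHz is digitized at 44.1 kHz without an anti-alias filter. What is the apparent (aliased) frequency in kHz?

Nyquist = 44,100/2 = 22,050 Hz; 97,300 Hz exceeds it.
Alias = |97,300 − 2×44,100| = |97,300 − 88,200| = 9,100 Hz = 9.1 kHz.

9.1 kHz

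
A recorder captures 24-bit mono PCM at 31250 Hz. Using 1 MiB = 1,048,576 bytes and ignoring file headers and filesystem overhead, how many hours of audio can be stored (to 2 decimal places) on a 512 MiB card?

1.59 hours

Uncompressed byte rate = 31,250 × 3 × 1 = 93,750 bytes/s.
Capacity = 512 × 1,048,576 = 536,870,912 bytes.
536,870,912 / 93,750 ≈ 5726.62 s → 1.59 hours.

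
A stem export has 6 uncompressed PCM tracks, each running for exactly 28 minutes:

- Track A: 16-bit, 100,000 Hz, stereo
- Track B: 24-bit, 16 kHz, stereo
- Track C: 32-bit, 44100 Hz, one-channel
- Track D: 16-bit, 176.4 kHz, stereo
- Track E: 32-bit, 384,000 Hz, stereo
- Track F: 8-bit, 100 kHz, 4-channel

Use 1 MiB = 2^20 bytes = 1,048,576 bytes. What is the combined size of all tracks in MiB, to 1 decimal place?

exactly 28 minutes = 1,680 s.
Track A: 100,000 × 1,680 × 2 × 2 = 672,000,000 bytes.
Track B: 16,000 × 1,680 × 3 × 2 = 161,280,000 bytes.
Track C: 44,100 × 1,680 × 4 × 1 = 296,352,000 bytes.
Track D: 176,400 × 1,680 × 2 × 2 = 1,185,408,000 bytes.
Track E: 384,000 × 1,680 × 4 × 2 = 5,160,960,000 bytes.
Track F: 100,000 × 1,680 × 1 × 4 = 672,000,000 bytes.
Total = 8,148,000,000 bytes = 7770.5 MiB.

7770.5 MiB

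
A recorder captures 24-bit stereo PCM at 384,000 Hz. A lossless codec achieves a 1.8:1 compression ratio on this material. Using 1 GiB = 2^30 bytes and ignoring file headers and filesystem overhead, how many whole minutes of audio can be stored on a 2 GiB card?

27 minutes

Uncompressed byte rate = 384,000 × 3 × 2 = 2,304,000 bytes/s.
After 1.8:1 compression, effective rate ≈ 1280000 bytes/s.
Capacity = 2 × 1,073,741,824 = 2,147,483,648 bytes.
2,147,483,648 / effective rate ≈ 1677.72 s → 27 minutes.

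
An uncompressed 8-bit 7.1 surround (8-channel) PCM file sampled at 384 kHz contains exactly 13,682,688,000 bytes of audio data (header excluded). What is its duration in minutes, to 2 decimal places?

74.23 minutes

Byte rate = 384,000 × 1 × 8 = 3,072,000 bytes/s.
Duration = 13,682,688,000 / 3,072,000 = 4,454 s.
4,454 s / 60 = 74.23 minutes.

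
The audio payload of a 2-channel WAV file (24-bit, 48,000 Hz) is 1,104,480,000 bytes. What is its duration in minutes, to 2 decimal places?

63.92 minutes

Byte rate = 48,000 × 3 × 2 = 288,000 bytes/s.
Duration = 1,104,480,000 / 288,000 = 3,835 s.
3,835 s / 60 = 63.92 minutes.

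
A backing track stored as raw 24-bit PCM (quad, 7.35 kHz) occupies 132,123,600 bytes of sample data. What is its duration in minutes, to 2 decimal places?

Byte rate = 7,350 × 3 × 4 = 88,200 bytes/s.
Duration = 132,123,600 / 88,200 = 1,498 s.
1,498 s / 60 = 24.97 minutes.

24.97 minutes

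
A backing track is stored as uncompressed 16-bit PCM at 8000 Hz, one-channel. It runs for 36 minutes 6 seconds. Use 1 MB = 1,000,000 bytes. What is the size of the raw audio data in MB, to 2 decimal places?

34.66 MB

Duration = 36 minutes 6 seconds = 2,166 s.
Bytes = 8,000 samples/s × 2,166 s × 2 bytes/sample × 1 ch = 34,656,000 bytes.
34,656,000 / 1,000,000 = 34.66 MB.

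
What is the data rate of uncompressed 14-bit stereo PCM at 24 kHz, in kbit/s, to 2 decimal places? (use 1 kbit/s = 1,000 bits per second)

Bit rate = 24,000 × 14 × 2 = 672,000 bits/s.
= 672.00 kbit/s.

672.00 kbit/s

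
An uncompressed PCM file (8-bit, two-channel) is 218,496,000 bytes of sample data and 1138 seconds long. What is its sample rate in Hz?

Bytes = sample_rate × seconds × bytes_per_sample × channels.
sample_rate = 218,496,000 / (1,138 × 1 × 2) = 218,496,000 / 2,276 = 96,000 Hz.

96,000 Hz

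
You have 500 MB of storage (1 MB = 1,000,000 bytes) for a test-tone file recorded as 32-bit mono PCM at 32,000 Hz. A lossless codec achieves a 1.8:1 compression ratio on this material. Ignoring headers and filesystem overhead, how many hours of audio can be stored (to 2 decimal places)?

Uncompressed byte rate = 32,000 × 4 × 1 = 128,000 bytes/s.
After 1.8:1 compression, effective rate ≈ 71111.11 bytes/s.
Capacity = 500 × 1,000,000 = 500,000,000 bytes.
500,000,000 / effective rate ≈ 7031.25 s → 1.95 hours.

1.95 hours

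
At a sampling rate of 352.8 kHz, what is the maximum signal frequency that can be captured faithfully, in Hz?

Nyquist frequency = sample rate / 2 = 352,800 / 2 = 176,400 Hz.

176,400 Hz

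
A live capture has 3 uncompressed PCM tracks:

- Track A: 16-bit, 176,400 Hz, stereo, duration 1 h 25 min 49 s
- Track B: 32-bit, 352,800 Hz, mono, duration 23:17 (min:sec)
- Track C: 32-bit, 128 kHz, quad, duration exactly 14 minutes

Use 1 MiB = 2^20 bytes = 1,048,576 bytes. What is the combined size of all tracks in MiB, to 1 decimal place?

6985.6 MiB

Track A: 1 h 25 min 49 s = 5,149 s; 176,400 × 5,149 × 2 × 2 = 3,633,134,400 bytes.
Track B: 23:17 (min:sec) = 1,397 s; 352,800 × 1,397 × 4 × 1 = 1,971,446,400 bytes.
Track C: exactly 14 minutes = 840 s; 128,000 × 840 × 4 × 4 = 1,720,320,000 bytes.
Total = 7,324,900,800 bytes = 6985.6 MiB.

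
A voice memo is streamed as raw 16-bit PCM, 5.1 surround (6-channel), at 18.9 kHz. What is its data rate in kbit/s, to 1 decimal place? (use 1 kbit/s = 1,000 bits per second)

Bit rate = 18,900 × 16 × 6 = 1,814,400 bits/s.
= 1814.4 kbit/s.

1814.4 kbit/s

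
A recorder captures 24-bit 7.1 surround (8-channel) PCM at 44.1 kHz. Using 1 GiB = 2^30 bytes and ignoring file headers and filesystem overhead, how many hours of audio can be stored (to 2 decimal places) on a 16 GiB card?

4.51 hours

Uncompressed byte rate = 44,100 × 3 × 8 = 1,058,400 bytes/s.
Capacity = 16 × 1,073,741,824 = 17,179,869,184 bytes.
17,179,869,184 / 1,058,400 ≈ 16231.92 s → 4.51 hours.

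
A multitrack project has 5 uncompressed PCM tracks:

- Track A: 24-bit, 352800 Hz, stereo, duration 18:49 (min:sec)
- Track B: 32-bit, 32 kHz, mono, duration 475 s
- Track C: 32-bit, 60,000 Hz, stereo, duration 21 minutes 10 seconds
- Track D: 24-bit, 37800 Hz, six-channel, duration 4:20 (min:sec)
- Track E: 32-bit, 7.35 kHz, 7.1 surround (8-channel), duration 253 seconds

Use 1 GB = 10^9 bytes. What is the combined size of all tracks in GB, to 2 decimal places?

3.30 GB

Track A: 18:49 (min:sec) = 1,129 s; 352,800 × 1,129 × 3 × 2 = 2,389,867,200 bytes.
Track B: 32,000 × 475 × 4 × 1 = 60,800,000 bytes.
Track C: 21 minutes 10 seconds = 1,270 s; 60,000 × 1,270 × 4 × 2 = 609,600,000 bytes.
Track D: 4:20 (min:sec) = 260 s; 37,800 × 260 × 3 × 6 = 176,904,000 bytes.
Track E: 7,350 × 253 × 4 × 8 = 59,505,600 bytes.
Total = 3,296,676,800 bytes = 3.30 GB.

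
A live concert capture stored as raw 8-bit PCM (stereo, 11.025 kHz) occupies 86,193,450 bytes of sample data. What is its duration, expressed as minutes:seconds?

65:09

Byte rate = 11,025 × 1 × 2 = 22,050 bytes/s.
Duration = 86,193,450 / 22,050 = 3,909 s.
3,909 s = 65:09.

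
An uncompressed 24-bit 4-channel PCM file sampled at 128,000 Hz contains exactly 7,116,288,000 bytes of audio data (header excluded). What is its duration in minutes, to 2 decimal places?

Byte rate = 128,000 × 3 × 4 = 1,536,000 bytes/s.
Duration = 7,116,288,000 / 1,536,000 = 4,633 s.
4,633 s / 60 = 77.22 minutes.

77.22 minutes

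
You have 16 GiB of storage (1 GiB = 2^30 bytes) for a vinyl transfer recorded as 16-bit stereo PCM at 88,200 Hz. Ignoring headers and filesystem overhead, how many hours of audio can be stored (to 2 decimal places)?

13.53 hours

Uncompressed byte rate = 88,200 × 2 × 2 = 352,800 bytes/s.
Capacity = 16 × 1,073,741,824 = 17,179,869,184 bytes.
17,179,869,184 / 352,800 ≈ 48695.77 s → 13.53 hours.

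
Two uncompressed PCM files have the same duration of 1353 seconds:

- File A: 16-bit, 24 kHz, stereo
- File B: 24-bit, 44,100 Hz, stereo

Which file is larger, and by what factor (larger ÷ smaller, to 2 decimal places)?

File B, by a factor of 2.76

File A: 24,000 × 2 × 2 = 96,000 bytes/s.
File B: 44,100 × 3 × 2 = 264,600 bytes/s.
File B is larger; ratio = 358,003,800 / 129,888,000 = 2.76.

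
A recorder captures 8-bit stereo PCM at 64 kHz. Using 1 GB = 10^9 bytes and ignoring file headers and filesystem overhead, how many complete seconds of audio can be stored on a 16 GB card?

125,000 seconds

Uncompressed byte rate = 64,000 × 1 × 2 = 128,000 bytes/s.
Capacity = 16 × 1,000,000,000 = 16,000,000,000 bytes.
16,000,000,000 / 128,000 ≈ 125000 s → 125,000 seconds.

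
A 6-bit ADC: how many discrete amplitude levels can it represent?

64 levels

2^6 = 64.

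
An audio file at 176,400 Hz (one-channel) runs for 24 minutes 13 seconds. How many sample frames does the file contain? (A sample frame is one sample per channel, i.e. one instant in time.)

24 minutes 13 seconds = 1,453 s.
176,400 samples/s × 1,453 s = 256,309,200 frames.

256,309,200 sample frames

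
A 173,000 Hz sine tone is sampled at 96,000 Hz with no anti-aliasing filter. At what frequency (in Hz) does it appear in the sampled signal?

19,000 Hz

Nyquist = 96,000/2 = 48,000 Hz; 173,000 Hz exceeds it.
Alias = |173,000 − 2×96,000| = |173,000 − 192,000| = 19,000 Hz.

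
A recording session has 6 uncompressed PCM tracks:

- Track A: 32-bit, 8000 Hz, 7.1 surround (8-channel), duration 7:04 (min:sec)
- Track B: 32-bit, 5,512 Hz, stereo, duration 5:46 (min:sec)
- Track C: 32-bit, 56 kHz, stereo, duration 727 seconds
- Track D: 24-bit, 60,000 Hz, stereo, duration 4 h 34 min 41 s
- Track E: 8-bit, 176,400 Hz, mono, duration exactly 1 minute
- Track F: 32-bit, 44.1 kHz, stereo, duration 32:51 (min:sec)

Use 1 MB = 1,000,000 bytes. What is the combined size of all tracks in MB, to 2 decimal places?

7088.61 MB

Track A: 7:04 (min:sec) = 424 s; 8,000 × 424 × 4 × 8 = 108,544,000 bytes.
Track B: 5:46 (min:sec) = 346 s; 5,512 × 346 × 4 × 2 = 15,257,216 bytes.
Track C: 56,000 × 727 × 4 × 2 = 325,696,000 bytes.
Track D: 4 h 34 min 41 s = 16,481 s; 60,000 × 16,481 × 3 × 2 = 5,933,160,000 bytes.
Track E: exactly 1 minute = 60 s; 176,400 × 60 × 1 × 1 = 10,584,000 bytes.
Track F: 32:51 (min:sec) = 1,971 s; 44,100 × 1,971 × 4 × 2 = 695,368,800 bytes.
Total = 7,088,610,016 bytes = 7088.61 MB.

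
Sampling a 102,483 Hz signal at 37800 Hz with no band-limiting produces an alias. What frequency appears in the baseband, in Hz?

10,917 Hz

Nyquist = 37,800/2 = 18,900 Hz; 102,483 Hz exceeds it.
Alias = |102,483 − 3×37,800| = |102,483 − 113,400| = 10,917 Hz.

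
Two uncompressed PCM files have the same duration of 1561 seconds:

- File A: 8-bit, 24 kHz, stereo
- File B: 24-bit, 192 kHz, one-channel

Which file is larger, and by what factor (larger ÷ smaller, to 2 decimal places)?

File B, by a factor of 12.00

File A: 24,000 × 1 × 2 = 48,000 bytes/s.
File B: 192,000 × 3 × 1 = 576,000 bytes/s.
File B is larger; ratio = 899,136,000 / 74,928,000 = 12.00.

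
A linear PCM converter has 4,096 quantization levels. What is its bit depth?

log2(4,096) = 12.

12 bits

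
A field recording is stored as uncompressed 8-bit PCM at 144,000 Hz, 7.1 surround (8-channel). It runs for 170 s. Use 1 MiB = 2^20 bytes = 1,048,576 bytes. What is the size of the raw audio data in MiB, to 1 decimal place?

186.8 MiB

Bytes = 144,000 samples/s × 170 s × 1 bytes/sample × 8 ch = 195,840,000 bytes.
195,840,000 / 1,048,576 = 186.8 MiB.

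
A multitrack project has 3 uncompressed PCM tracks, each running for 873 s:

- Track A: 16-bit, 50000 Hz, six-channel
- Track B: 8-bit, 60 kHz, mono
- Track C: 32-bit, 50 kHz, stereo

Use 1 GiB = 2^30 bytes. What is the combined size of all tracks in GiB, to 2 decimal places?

Track A: 50,000 × 873 × 2 × 6 = 523,800,000 bytes.
Track B: 60,000 × 873 × 1 × 1 = 52,380,000 bytes.
Track C: 50,000 × 873 × 4 × 2 = 349,200,000 bytes.
Total = 925,380,000 bytes = 0.86 GiB.

0.86 GiB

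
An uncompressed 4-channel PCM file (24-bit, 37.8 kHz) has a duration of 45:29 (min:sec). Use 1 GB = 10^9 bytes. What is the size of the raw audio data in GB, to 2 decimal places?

Duration = 45:29 (min:sec) = 2,729 s.
Bytes = 37,800 samples/s × 2,729 s × 3 bytes/sample × 4 ch = 1,237,874,400 bytes.
1,237,874,400 / 1,000,000,000 = 1.24 GB.

1.24 GB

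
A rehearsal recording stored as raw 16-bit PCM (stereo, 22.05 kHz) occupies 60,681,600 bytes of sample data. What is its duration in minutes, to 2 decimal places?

11.47 minutes

Byte rate = 22,050 × 2 × 2 = 88,200 bytes/s.
Duration = 60,681,600 / 88,200 = 688 s.
688 s / 60 = 11.47 minutes.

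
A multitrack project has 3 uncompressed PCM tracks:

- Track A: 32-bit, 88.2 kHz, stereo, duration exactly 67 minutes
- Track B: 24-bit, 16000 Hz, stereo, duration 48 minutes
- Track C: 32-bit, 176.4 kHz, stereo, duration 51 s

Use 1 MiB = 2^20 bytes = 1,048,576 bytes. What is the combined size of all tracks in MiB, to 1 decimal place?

Track A: exactly 67 minutes = 4,020 s; 88,200 × 4,020 × 4 × 2 = 2,836,512,000 bytes.
Track B: 48 minutes = 2,880 s; 16,000 × 2,880 × 3 × 2 = 276,480,000 bytes.
Track C: 176,400 × 51 × 4 × 2 = 71,971,200 bytes.
Total = 3,184,963,200 bytes = 3037.4 MiB.

3037.4 MiB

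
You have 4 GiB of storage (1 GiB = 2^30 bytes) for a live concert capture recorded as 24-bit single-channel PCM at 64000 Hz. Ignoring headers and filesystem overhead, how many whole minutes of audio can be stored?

Uncompressed byte rate = 64,000 × 3 × 1 = 192,000 bytes/s.
Capacity = 4 × 1,073,741,824 = 4,294,967,296 bytes.
4,294,967,296 / 192,000 ≈ 22369.62 s → 372 minutes.

372 minutes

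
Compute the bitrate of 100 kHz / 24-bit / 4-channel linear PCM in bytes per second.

1,200,000 bytes/s

Bit rate = 100,000 × 24 × 4 = 9,600,000 bits/s.
9,600,000 / 8 = 1,200,000 bytes/s.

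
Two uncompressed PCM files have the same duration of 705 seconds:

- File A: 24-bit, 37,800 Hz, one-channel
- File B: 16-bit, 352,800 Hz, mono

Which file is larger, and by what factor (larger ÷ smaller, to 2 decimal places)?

File A: 37,800 × 3 × 1 = 113,400 bytes/s.
File B: 352,800 × 2 × 1 = 705,600 bytes/s.
File B is larger; ratio = 497,448,000 / 79,947,000 = 6.22.

File B, by a factor of 6.22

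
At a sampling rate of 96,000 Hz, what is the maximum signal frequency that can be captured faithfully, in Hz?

Nyquist frequency = sample rate / 2 = 96,000 / 2 = 48,000 Hz.

48,000 Hz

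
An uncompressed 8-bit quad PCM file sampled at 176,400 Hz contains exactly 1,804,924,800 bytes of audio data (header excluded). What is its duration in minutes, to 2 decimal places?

Byte rate = 176,400 × 1 × 4 = 705,600 bytes/s.
Duration = 1,804,924,800 / 705,600 = 2,558 s.
2,558 s / 60 = 42.63 minutes.

42.63 minutes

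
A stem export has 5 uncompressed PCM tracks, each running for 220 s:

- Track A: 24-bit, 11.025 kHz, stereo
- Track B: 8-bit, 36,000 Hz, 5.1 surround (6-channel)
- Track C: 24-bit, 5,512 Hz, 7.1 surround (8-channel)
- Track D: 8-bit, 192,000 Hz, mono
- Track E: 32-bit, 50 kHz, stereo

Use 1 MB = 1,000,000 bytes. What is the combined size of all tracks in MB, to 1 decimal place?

221.4 MB

Track A: 11,025 × 220 × 3 × 2 = 14,553,000 bytes.
Track B: 36,000 × 220 × 1 × 6 = 47,520,000 bytes.
Track C: 5,512 × 220 × 3 × 8 = 29,103,360 bytes.
Track D: 192,000 × 220 × 1 × 1 = 42,240,000 bytes.
Track E: 50,000 × 220 × 4 × 2 = 88,000,000 bytes.
Total = 221,416,360 bytes = 221.4 MB.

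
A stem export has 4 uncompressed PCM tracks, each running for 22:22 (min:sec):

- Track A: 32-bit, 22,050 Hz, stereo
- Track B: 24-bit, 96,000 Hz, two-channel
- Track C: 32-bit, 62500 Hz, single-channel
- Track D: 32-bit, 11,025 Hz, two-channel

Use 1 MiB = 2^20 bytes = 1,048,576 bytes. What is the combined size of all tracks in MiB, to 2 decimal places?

1395.78 MiB

22:22 (min:sec) = 1,342 s.
Track A: 22,050 × 1,342 × 4 × 2 = 236,728,800 bytes.
Track B: 96,000 × 1,342 × 3 × 2 = 772,992,000 bytes.
Track C: 62,500 × 1,342 × 4 × 1 = 335,500,000 bytes.
Track D: 11,025 × 1,342 × 4 × 2 = 118,364,400 bytes.
Total = 1,463,585,200 bytes = 1395.78 MiB.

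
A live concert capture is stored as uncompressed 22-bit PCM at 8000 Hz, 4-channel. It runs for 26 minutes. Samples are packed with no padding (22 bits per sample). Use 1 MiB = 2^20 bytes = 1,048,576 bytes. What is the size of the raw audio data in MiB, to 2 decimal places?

130.92 MiB

Duration = 26 minutes = 1,560 s.
Bits = 8,000 × 1,560 × 22 × 4 = 1,098,240,000 bits = 137,280,000 bytes.
137,280,000 / 1,048,576 = 130.92 MiB.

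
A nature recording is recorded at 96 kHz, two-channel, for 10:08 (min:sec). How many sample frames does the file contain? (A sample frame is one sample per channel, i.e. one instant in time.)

58,368,000 sample frames

10:08 (min:sec) = 608 s.
96,000 samples/s × 608 s = 58,368,000 frames.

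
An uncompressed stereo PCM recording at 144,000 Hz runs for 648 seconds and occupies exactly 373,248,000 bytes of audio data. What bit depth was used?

Bytes per sample = 373,248,000 / (144,000 × 648 × 2) = 373,248,000 / 186,624,000 = 2.
Bit depth = 2 × 8 = 16 bits.

16 bits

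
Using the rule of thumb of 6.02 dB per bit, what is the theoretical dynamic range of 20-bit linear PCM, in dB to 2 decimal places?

20 × 6.02 = 120.40 dB.

120.40 dB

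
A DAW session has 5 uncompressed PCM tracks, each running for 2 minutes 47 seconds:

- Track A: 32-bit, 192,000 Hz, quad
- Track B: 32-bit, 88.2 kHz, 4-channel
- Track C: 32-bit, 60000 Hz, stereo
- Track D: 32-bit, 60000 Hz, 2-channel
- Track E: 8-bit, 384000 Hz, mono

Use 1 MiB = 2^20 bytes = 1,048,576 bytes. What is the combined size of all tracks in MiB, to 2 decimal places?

2 minutes 47 seconds = 167 s.
Track A: 192,000 × 167 × 4 × 4 = 513,024,000 bytes.
Track B: 88,200 × 167 × 4 × 4 = 235,670,400 bytes.
Track C: 60,000 × 167 × 4 × 2 = 80,160,000 bytes.
Track D: 60,000 × 167 × 4 × 2 = 80,160,000 bytes.
Track E: 384,000 × 167 × 1 × 1 = 64,128,000 bytes.
Total = 973,142,400 bytes = 928.06 MiB.

928.06 MiB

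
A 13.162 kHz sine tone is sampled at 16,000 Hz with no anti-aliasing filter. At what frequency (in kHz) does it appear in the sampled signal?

2.838 kHz

Nyquist = 16,000/2 = 8,000 Hz; 13,162 Hz exceeds it.
Alias = |13,162 − 1×16,000| = |13,162 − 16,000| = 2,838 Hz = 2.838 kHz.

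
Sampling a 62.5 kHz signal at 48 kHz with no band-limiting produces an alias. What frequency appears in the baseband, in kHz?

Nyquist = 48,000/2 = 24,000 Hz; 62,500 Hz exceeds it.
Alias = |62,500 − 1×48,000| = |62,500 − 48,000| = 14,500 Hz = 14.5 kHz.

14.5 kHz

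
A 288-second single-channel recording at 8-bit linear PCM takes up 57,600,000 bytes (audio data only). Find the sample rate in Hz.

200,000 Hz

Bytes = sample_rate × seconds × bytes_per_sample × channels.
sample_rate = 57,600,000 / (288 × 1 × 1) = 57,600,000 / 288 = 200,000 Hz.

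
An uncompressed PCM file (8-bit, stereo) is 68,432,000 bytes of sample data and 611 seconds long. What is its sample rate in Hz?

Bytes = sample_rate × seconds × bytes_per_sample × channels.
sample_rate = 68,432,000 / (611 × 1 × 2) = 68,432,000 / 1,222 = 56,000 Hz.

56,000 Hz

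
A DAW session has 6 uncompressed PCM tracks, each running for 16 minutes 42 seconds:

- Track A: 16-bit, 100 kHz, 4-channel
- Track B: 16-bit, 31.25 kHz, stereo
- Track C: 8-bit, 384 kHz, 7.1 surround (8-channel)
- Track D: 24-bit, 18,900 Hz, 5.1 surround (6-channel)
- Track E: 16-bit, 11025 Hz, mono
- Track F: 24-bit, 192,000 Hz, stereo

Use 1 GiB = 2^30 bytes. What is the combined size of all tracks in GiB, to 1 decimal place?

5.1 GiB

16 minutes 42 seconds = 1,002 s.
Track A: 100,000 × 1,002 × 2 × 4 = 801,600,000 bytes.
Track B: 31,250 × 1,002 × 2 × 2 = 125,250,000 bytes.
Track C: 384,000 × 1,002 × 1 × 8 = 3,078,144,000 bytes.
Track D: 18,900 × 1,002 × 3 × 6 = 340,880,400 bytes.
Track E: 11,025 × 1,002 × 2 × 1 = 22,094,100 bytes.
Track F: 192,000 × 1,002 × 3 × 2 = 1,154,304,000 bytes.
Total = 5,522,272,500 bytes = 5.1 GiB.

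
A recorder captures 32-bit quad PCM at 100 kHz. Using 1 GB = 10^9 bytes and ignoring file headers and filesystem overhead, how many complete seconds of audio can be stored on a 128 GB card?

80,000 seconds

Uncompressed byte rate = 100,000 × 4 × 4 = 1,600,000 bytes/s.
Capacity = 128 × 1,000,000,000 = 128,000,000,000 bytes.
128,000,000,000 / 1,600,000 ≈ 80000 s → 80,000 seconds.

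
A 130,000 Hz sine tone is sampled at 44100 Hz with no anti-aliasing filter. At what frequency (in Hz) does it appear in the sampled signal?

2,300 Hz

Nyquist = 44,100/2 = 22,050 Hz; 130,000 Hz exceeds it.
Alias = |130,000 − 3×44,100| = |130,000 − 132,300| = 2,300 Hz.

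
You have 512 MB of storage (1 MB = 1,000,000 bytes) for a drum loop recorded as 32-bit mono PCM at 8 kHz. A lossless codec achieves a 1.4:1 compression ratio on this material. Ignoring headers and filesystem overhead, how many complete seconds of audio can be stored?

22,400 seconds

Uncompressed byte rate = 8,000 × 4 × 1 = 32,000 bytes/s.
After 1.4:1 compression, effective rate ≈ 22857.14 bytes/s.
Capacity = 512 × 1,000,000 = 512,000,000 bytes.
512,000,000 / effective rate ≈ 22400 s → 22,400 seconds.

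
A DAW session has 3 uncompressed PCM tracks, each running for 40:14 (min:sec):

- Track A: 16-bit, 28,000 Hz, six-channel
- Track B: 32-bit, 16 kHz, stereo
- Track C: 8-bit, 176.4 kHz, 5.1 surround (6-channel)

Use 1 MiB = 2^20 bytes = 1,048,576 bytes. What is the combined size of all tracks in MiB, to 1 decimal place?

3504.8 MiB

40:14 (min:sec) = 2,414 s.
Track A: 28,000 × 2,414 × 2 × 6 = 811,104,000 bytes.
Track B: 16,000 × 2,414 × 4 × 2 = 308,992,000 bytes.
Track C: 176,400 × 2,414 × 1 × 6 = 2,554,977,600 bytes.
Total = 3,675,073,600 bytes = 3504.8 MiB.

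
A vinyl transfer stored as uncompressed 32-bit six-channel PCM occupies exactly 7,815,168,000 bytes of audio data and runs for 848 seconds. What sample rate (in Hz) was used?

Bytes = sample_rate × seconds × bytes_per_sample × channels.
sample_rate = 7,815,168,000 / (848 × 4 × 6) = 7,815,168,000 / 20,352 = 384,000 Hz.

384,000 Hz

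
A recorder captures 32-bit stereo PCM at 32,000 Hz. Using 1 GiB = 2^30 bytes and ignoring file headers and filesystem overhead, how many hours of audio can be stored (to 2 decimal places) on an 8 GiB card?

Uncompressed byte rate = 32,000 × 4 × 2 = 256,000 bytes/s.
Capacity = 8 × 1,073,741,824 = 8,589,934,592 bytes.
8,589,934,592 / 256,000 ≈ 33554.43 s → 9.32 hours.

9.32 hours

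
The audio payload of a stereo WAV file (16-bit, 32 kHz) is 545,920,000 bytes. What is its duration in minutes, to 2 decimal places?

Byte rate = 32,000 × 2 × 2 = 128,000 bytes/s.
Duration = 545,920,000 / 128,000 = 4,265 s.
4,265 s / 60 = 71.08 minutes.

71.08 minutes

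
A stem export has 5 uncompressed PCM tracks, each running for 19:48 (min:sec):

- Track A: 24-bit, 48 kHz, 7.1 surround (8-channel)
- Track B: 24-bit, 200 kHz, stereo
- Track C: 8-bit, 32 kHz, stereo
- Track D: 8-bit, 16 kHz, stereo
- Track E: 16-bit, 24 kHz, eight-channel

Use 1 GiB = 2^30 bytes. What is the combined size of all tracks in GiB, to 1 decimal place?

19:48 (min:sec) = 1,188 s.
Track A: 48,000 × 1,188 × 3 × 8 = 1,368,576,000 bytes.
Track B: 200,000 × 1,188 × 3 × 2 = 1,425,600,000 bytes.
Track C: 32,000 × 1,188 × 1 × 2 = 76,032,000 bytes.
Track D: 16,000 × 1,188 × 1 × 2 = 38,016,000 bytes.
Track E: 24,000 × 1,188 × 2 × 8 = 456,192,000 bytes.
Total = 3,364,416,000 bytes = 3.1 GiB.

3.1 GiB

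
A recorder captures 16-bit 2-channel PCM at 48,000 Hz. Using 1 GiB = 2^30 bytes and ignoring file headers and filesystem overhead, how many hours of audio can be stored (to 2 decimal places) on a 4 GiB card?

6.21 hours

Uncompressed byte rate = 48,000 × 2 × 2 = 192,000 bytes/s.
Capacity = 4 × 1,073,741,824 = 4,294,967,296 bytes.
4,294,967,296 / 192,000 ≈ 22369.62 s → 6.21 hours.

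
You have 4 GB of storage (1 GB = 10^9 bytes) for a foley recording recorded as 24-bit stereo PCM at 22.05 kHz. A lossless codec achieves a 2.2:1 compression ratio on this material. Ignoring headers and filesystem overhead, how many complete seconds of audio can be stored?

66,515 seconds

Uncompressed byte rate = 22,050 × 3 × 2 = 132,300 bytes/s.
After 2.2:1 compression, effective rate ≈ 60136.36 bytes/s.
Capacity = 4 × 1,000,000,000 = 4,000,000,000 bytes.
4,000,000,000 / effective rate ≈ 66515.5 s → 66,515 seconds.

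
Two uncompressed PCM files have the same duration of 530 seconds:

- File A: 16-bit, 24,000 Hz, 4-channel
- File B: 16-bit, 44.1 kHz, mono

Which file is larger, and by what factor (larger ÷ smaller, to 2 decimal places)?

File A, by a factor of 2.18

File A: 24,000 × 2 × 4 = 192,000 bytes/s.
File B: 44,100 × 2 × 1 = 88,200 bytes/s.
File A is larger; ratio = 101,760,000 / 46,746,000 = 2.18.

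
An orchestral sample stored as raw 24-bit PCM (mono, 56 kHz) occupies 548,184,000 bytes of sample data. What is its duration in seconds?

Byte rate = 56,000 × 3 × 1 = 168,000 bytes/s.
Duration = 548,184,000 / 168,000 = 3,263 s.

3,263 seconds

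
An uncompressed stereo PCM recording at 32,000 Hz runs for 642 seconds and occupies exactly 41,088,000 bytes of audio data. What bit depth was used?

8 bits

Bytes per sample = 41,088,000 / (32,000 × 642 × 2) = 41,088,000 / 41,088,000 = 1.
Bit depth = 1 × 8 = 8 bits.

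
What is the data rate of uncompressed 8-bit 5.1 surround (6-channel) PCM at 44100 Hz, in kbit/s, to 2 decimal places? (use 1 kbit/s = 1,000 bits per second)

2116.80 kbit/s

Bit rate = 44,100 × 8 × 6 = 2,116,800 bits/s.
= 2116.80 kbit/s.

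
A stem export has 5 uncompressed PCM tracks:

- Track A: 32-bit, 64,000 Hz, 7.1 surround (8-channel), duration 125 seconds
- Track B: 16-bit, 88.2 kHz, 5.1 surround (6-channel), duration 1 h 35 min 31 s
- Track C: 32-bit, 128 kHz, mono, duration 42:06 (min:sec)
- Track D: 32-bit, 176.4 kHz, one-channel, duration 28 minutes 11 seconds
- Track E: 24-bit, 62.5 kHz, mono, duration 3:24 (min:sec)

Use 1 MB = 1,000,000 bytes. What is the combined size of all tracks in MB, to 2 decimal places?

8846.42 MB

Track A: 64,000 × 125 × 4 × 8 = 256,000,000 bytes.
Track B: 1 h 35 min 31 s = 5,731 s; 88,200 × 5,731 × 2 × 6 = 6,065,690,400 bytes.
Track C: 42:06 (min:sec) = 2,526 s; 128,000 × 2,526 × 4 × 1 = 1,293,312,000 bytes.
Track D: 28 minutes 11 seconds = 1,691 s; 176,400 × 1,691 × 4 × 1 = 1,193,169,600 bytes.
Track E: 3:24 (min:sec) = 204 s; 62,500 × 204 × 3 × 1 = 38,250,000 bytes.
Total = 8,846,422,000 bytes = 8846.42 MB.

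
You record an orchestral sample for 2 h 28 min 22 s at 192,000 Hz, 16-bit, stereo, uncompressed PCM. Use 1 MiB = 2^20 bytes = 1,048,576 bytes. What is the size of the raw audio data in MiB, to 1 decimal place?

6520.0 MiB

Duration = 2 h 28 min 22 s = 8,902 s.
Bytes = 192,000 samples/s × 8,902 s × 2 bytes/sample × 2 ch = 6,836,736,000 bytes.
6,836,736,000 / 1,048,576 = 6520.0 MiB.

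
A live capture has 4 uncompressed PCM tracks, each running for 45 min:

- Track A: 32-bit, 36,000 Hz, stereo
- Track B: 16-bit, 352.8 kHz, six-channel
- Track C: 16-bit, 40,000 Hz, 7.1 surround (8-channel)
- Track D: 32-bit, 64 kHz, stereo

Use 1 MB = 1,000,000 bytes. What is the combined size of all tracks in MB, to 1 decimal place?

45 min = 2,700 s.
Track A: 36,000 × 2,700 × 4 × 2 = 777,600,000 bytes.
Track B: 352,800 × 2,700 × 2 × 6 = 11,430,720,000 bytes.
Track C: 40,000 × 2,700 × 2 × 8 = 1,728,000,000 bytes.
Track D: 64,000 × 2,700 × 4 × 2 = 1,382,400,000 bytes.
Total = 15,318,720,000 bytes = 15318.7 MB.

15318.7 MB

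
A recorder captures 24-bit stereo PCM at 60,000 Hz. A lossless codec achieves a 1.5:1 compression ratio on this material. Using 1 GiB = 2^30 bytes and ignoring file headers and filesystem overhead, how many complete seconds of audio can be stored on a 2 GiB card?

8,947 seconds

Uncompressed byte rate = 60,000 × 3 × 2 = 360,000 bytes/s.
After 1.5:1 compression, effective rate ≈ 240000 bytes/s.
Capacity = 2 × 1,073,741,824 = 2,147,483,648 bytes.
2,147,483,648 / effective rate ≈ 8947.85 s → 8,947 seconds.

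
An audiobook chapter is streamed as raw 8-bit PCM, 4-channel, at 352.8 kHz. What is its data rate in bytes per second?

Bit rate = 352,800 × 8 × 4 = 11,289,600 bits/s.
11,289,600 / 8 = 1,411,200 bytes/s.

1,411,200 bytes/s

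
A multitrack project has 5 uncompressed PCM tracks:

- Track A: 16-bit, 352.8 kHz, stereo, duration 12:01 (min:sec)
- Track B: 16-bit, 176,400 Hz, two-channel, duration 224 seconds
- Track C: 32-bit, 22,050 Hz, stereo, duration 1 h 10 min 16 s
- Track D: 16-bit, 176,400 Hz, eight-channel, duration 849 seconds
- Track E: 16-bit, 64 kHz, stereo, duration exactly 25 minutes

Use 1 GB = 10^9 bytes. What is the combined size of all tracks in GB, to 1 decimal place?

Track A: 12:01 (min:sec) = 721 s; 352,800 × 721 × 2 × 2 = 1,017,475,200 bytes.
Track B: 176,400 × 224 × 2 × 2 = 158,054,400 bytes.
Track C: 1 h 10 min 16 s = 4,216 s; 22,050 × 4,216 × 4 × 2 = 743,702,400 bytes.
Track D: 176,400 × 849 × 2 × 8 = 2,396,217,600 bytes.
Track E: exactly 25 minutes = 1,500 s; 64,000 × 1,500 × 2 × 2 = 384,000,000 bytes.
Total = 4,699,449,600 bytes = 4.7 GB.

4.7 GB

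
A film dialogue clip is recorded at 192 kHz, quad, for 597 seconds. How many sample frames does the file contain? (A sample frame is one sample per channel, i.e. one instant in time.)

192,000 samples/s × 597 s = 114,624,000 frames.

114,624,000 sample frames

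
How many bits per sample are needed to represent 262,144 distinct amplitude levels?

log2(262,144) = 18.

18 bits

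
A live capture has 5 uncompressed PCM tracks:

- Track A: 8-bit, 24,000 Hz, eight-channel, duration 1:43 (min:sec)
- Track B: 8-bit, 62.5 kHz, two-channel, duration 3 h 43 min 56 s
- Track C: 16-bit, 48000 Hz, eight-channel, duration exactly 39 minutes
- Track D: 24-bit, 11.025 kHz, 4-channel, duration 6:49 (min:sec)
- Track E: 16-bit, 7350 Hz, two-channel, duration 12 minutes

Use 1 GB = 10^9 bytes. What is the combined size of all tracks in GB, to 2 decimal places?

3.57 GB

Track A: 1:43 (min:sec) = 103 s; 24,000 × 103 × 1 × 8 = 19,776,000 bytes.
Track B: 3 h 43 min 56 s = 13,436 s; 62,500 × 13,436 × 1 × 2 = 1,679,500,000 bytes.
Track C: exactly 39 minutes = 2,340 s; 48,000 × 2,340 × 2 × 8 = 1,797,120,000 bytes.
Track D: 6:49 (min:sec) = 409 s; 11,025 × 409 × 3 × 4 = 54,110,700 bytes.
Track E: 12 minutes = 720 s; 7,350 × 720 × 2 × 2 = 21,168,000 bytes.
Total = 3,571,674,700 bytes = 3.57 GB.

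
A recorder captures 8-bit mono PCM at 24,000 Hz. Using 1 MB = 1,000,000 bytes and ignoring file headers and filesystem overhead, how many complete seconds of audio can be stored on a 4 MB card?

Uncompressed byte rate = 24,000 × 1 × 1 = 24,000 bytes/s.
Capacity = 4 × 1,000,000 = 4,000,000 bytes.
4,000,000 / 24,000 ≈ 166.67 s → 166 seconds.

166 seconds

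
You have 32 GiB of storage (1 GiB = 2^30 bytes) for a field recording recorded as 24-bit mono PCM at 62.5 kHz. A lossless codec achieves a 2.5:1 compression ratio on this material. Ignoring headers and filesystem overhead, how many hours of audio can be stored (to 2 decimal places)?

Uncompressed byte rate = 62,500 × 3 × 1 = 187,500 bytes/s.
After 2.5:1 compression, effective rate ≈ 75000 bytes/s.
Capacity = 32 × 1,073,741,824 = 34,359,738,368 bytes.
34,359,738,368 / effective rate ≈ 458129.84 s → 127.26 hours.

127.26 hours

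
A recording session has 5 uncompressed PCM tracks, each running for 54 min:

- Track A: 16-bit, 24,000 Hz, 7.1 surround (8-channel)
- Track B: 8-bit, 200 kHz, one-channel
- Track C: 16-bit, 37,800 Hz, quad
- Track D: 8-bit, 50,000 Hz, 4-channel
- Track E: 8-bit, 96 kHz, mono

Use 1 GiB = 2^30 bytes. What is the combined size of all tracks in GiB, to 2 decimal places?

3.57 GiB

54 min = 3,240 s.
Track A: 24,000 × 3,240 × 2 × 8 = 1,244,160,000 bytes.
Track B: 200,000 × 3,240 × 1 × 1 = 648,000,000 bytes.
Track C: 37,800 × 3,240 × 2 × 4 = 979,776,000 bytes.
Track D: 50,000 × 3,240 × 1 × 4 = 648,000,000 bytes.
Track E: 96,000 × 3,240 × 1 × 1 = 311,040,000 bytes.
Total = 3,830,976,000 bytes = 3.57 GiB.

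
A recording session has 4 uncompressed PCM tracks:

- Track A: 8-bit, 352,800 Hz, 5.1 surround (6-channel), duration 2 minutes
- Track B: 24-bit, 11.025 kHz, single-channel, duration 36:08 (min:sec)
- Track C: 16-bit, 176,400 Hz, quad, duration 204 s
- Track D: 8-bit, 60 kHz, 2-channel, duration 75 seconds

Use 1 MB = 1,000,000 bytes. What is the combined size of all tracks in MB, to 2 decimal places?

622.61 MB

Track A: 2 minutes = 120 s; 352,800 × 120 × 1 × 6 = 254,016,000 bytes.
Track B: 36:08 (min:sec) = 2,168 s; 11,025 × 2,168 × 3 × 1 = 71,706,600 bytes.
Track C: 176,400 × 204 × 2 × 4 = 287,884,800 bytes.
Track D: 60,000 × 75 × 1 × 2 = 9,000,000 bytes.
Total = 622,607,400 bytes = 622.61 MB.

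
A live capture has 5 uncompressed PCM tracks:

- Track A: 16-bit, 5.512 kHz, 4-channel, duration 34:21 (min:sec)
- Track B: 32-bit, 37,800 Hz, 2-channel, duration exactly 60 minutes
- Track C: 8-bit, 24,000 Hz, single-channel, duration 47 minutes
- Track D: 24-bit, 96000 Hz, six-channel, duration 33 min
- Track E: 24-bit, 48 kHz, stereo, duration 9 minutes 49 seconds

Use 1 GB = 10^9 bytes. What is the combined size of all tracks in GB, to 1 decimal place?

4.8 GB

Track A: 34:21 (min:sec) = 2,061 s; 5,512 × 2,061 × 2 × 4 = 90,881,856 bytes.
Track B: exactly 60 minutes = 3,600 s; 37,800 × 3,600 × 4 × 2 = 1,088,640,000 bytes.
Track C: 47 minutes = 2,820 s; 24,000 × 2,820 × 1 × 1 = 67,680,000 bytes.
Track D: 33 min = 1,980 s; 96,000 × 1,980 × 3 × 6 = 3,421,440,000 bytes.
Track E: 9 minutes 49 seconds = 589 s; 48,000 × 589 × 3 × 2 = 169,632,000 bytes.
Total = 4,838,273,856 bytes = 4.8 GB.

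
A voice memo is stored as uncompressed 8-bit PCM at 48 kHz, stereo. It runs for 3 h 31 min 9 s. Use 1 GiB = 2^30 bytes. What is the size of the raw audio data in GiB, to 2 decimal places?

Duration = 3 h 31 min 9 s = 12,669 s.
Bytes = 48,000 samples/s × 12,669 s × 1 bytes/sample × 2 ch = 1,216,224,000 bytes.
1,216,224,000 / 1,073,741,824 = 1.13 GiB.

1.13 GiB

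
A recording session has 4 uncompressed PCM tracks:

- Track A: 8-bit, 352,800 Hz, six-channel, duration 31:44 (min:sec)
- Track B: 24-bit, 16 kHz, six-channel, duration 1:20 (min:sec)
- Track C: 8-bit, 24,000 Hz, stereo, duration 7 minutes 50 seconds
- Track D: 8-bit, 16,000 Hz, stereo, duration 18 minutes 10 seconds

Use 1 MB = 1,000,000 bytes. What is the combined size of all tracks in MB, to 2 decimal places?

Track A: 31:44 (min:sec) = 1,904 s; 352,800 × 1,904 × 1 × 6 = 4,030,387,200 bytes.
Track B: 1:20 (min:sec) = 80 s; 16,000 × 80 × 3 × 6 = 23,040,000 bytes.
Track C: 7 minutes 50 seconds = 470 s; 24,000 × 470 × 1 × 2 = 22,560,000 bytes.
Track D: 18 minutes 10 seconds = 1,090 s; 16,000 × 1,090 × 1 × 2 = 34,880,000 bytes.
Total = 4,110,867,200 bytes = 4110.87 MB.

4110.87 MB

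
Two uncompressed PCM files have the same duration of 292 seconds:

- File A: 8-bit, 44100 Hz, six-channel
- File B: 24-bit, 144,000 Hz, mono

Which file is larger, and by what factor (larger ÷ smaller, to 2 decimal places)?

File A: 44,100 × 1 × 6 = 264,600 bytes/s.
File B: 144,000 × 3 × 1 = 432,000 bytes/s.
File B is larger; ratio = 126,144,000 / 77,263,200 = 1.63.

File B, by a factor of 1.63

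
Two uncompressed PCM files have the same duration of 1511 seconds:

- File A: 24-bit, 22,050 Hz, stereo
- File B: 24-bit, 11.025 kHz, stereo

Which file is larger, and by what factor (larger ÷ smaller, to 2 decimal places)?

File A, by a factor of 2.00

File A: 22,050 × 3 × 2 = 132,300 bytes/s.
File B: 11,025 × 3 × 2 = 66,150 bytes/s.
File A is larger; ratio = 199,905,300 / 99,952,650 = 2.00.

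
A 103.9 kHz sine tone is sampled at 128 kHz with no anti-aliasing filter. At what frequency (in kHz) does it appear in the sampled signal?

24.1 kHz

Nyquist = 128,000/2 = 64,000 Hz; 103,900 Hz exceeds it.
Alias = |103,900 − 1×128,000| = |103,900 − 128,000| = 24,100 Hz = 24.1 kHz.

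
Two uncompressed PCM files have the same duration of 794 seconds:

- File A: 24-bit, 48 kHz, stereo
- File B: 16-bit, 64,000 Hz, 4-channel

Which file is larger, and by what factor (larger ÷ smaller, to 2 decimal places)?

File B, by a factor of 1.78

File A: 48,000 × 3 × 2 = 288,000 bytes/s.
File B: 64,000 × 2 × 4 = 512,000 bytes/s.
File B is larger; ratio = 406,528,000 / 228,672,000 = 1.78.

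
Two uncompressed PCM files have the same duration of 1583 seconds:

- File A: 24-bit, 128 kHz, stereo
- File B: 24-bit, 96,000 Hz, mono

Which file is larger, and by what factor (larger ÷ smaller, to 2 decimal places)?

File A, by a factor of 2.67

File A: 128,000 × 3 × 2 = 768,000 bytes/s.
File B: 96,000 × 3 × 1 = 288,000 bytes/s.
File A is larger; ratio = 1,215,744,000 / 455,904,000 = 2.67.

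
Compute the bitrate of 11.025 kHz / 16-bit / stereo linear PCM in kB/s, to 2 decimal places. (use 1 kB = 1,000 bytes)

Bit rate = 11,025 × 16 × 2 = 352,800 bits/s.
352,800 / 8 = 44,100 B/s = 44.10 kB/s.

44.10 kB/s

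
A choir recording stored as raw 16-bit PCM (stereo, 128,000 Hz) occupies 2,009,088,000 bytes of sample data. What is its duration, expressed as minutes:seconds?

Byte rate = 128,000 × 2 × 2 = 512,000 bytes/s.
Duration = 2,009,088,000 / 512,000 = 3,924 s.
3,924 s = 65:24.

65:24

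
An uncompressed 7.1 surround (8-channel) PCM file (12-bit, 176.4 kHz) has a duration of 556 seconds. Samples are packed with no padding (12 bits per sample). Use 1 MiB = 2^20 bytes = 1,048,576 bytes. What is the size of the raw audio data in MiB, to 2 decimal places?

Bits = 176,400 × 556 × 12 × 8 = 9,415,526,400 bits = 1,176,940,800 bytes.
1,176,940,800 / 1,048,576 = 1122.42 MiB.

1122.42 MiB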